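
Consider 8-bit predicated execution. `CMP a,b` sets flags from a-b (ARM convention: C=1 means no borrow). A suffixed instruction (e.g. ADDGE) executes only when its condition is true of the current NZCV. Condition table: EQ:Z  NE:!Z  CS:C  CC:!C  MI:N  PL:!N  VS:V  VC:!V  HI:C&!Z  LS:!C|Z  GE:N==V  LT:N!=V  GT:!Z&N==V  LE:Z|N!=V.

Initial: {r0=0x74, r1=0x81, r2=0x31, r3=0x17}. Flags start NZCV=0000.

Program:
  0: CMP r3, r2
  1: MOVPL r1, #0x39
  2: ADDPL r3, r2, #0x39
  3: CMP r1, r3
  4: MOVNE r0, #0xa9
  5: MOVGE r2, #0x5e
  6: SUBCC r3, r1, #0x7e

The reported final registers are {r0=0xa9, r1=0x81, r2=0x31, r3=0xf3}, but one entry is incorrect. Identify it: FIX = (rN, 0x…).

FIX = (r3, 0x17)

0: ✓ CMP  NZCV=1000
1: · MOVPL
2: · ADDPL
3: ✓ CMP  NZCV=0011
4: ✓ MOVNE  r0←0xa9
5: · MOVGE
6: · SUBCC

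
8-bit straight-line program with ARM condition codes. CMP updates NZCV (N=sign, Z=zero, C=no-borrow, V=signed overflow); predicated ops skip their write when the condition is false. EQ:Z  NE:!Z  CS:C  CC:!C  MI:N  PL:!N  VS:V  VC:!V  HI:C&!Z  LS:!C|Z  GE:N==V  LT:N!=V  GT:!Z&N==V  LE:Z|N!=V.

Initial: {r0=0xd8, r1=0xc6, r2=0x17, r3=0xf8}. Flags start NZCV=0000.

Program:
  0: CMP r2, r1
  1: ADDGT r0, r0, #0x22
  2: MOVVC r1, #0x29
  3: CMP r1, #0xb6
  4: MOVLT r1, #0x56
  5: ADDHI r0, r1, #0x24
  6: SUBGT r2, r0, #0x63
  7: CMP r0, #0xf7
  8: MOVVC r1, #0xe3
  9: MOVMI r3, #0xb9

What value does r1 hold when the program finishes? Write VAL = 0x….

[0] flags=0000 → (cmp)
[1] flags=0000 GT?T → r0=0xfa
[2] flags=0000 VC?T → r1=0x29
[3] flags=0000 → (cmp)
[4] flags=0000 LT?F → skip
[5] flags=0000 HI?F → skip
[6] flags=0000 GT?T → r2=0x97
[7] flags=0010 → (cmp)
[8] flags=0010 VC?T → r1=0xe3
[9] flags=0010 MI?F → skip

VAL = 0xe3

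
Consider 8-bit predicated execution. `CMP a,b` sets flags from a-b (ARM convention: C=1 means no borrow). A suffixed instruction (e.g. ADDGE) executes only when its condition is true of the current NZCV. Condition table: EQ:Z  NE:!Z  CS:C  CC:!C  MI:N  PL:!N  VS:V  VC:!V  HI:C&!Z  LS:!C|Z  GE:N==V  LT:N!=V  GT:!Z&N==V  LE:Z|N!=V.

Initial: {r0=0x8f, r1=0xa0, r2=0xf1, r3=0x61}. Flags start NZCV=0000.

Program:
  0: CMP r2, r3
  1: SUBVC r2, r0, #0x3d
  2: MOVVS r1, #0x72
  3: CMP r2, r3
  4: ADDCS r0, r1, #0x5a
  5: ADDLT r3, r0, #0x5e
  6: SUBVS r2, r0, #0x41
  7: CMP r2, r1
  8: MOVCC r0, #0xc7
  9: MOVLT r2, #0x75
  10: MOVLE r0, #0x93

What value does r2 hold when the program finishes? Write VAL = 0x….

[0] flags=1010 → (cmp)
[1] flags=1010 VC?T → r2=0x52
[2] flags=1010 VS?F → skip
[3] flags=1000 → (cmp)
[4] flags=1000 CS?F → skip
[5] flags=1000 LT?T → r3=0xed
[6] flags=1000 VS?F → skip
[7] flags=1001 → (cmp)
[8] flags=1001 CC?T → r0=0xc7
[9] flags=1001 LT?F → skip
[10] flags=1001 LE?F → skip

VAL = 0x52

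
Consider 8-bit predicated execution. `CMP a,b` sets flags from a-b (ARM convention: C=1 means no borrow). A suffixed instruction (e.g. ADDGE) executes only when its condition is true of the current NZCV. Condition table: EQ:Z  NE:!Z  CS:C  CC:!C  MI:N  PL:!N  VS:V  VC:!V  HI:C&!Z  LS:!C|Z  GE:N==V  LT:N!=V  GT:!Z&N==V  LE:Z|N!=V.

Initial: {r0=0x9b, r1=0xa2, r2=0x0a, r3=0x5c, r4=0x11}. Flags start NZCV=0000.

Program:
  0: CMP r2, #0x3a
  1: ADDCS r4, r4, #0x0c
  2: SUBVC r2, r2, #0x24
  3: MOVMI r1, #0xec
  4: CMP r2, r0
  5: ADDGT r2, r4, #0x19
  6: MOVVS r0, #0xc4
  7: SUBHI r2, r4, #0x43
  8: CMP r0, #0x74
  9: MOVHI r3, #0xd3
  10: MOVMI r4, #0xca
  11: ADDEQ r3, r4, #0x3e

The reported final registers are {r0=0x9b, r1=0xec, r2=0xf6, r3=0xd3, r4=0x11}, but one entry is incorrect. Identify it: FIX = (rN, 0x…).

FIX = (r2, 0xce)

0: ✓ CMP  NZCV=1000
1: · ADDCS
2: ✓ SUBVC  r2←0xe6
3: ✓ MOVMI  r1←0xec
4: ✓ CMP  NZCV=0010
5: ✓ ADDGT  r2←0x2a
6: · MOVVS
7: ✓ SUBHI  r2←0xce
8: ✓ CMP  NZCV=0011
9: ✓ MOVHI  r3←0xd3
10: · MOVMI
11: · ADDEQ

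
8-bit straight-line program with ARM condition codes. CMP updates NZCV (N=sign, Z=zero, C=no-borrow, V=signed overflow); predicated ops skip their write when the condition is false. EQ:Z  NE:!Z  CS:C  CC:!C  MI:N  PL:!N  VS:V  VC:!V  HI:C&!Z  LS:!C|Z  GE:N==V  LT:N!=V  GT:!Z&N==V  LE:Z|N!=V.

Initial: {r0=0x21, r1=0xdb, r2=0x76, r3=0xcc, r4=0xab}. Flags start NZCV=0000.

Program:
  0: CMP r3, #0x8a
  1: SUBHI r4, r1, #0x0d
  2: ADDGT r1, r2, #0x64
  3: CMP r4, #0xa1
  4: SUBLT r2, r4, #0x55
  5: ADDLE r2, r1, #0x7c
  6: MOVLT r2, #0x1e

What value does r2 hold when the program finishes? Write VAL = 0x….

0: ✓ CMP  NZCV=0010
1: ✓ SUBHI  r4←0xce
2: ✓ ADDGT  r1←0xda
3: ✓ CMP  NZCV=0010
4: · SUBLT
5: · ADDLE
6: · MOVLT

VAL = 0x76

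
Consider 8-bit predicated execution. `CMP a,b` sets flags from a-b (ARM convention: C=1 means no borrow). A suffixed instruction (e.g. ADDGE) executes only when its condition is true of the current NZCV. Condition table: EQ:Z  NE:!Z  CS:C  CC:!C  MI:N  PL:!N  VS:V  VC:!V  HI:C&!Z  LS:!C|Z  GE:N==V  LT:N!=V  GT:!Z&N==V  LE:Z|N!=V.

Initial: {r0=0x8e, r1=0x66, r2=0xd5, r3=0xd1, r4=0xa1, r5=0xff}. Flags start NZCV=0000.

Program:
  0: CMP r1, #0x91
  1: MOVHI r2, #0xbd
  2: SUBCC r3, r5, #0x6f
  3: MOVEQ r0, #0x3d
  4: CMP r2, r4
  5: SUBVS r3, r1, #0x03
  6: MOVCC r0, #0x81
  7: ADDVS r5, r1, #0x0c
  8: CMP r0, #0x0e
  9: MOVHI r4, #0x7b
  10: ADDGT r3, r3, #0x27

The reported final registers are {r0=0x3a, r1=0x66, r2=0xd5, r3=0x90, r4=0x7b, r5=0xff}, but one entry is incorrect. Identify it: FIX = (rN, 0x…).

0: ✓ CMP  NZCV=1001
1: · MOVHI
2: ✓ SUBCC  r3←0x90
3: · MOVEQ
4: ✓ CMP  NZCV=0010
5: · SUBVS
6: · MOVCC
7: · ADDVS
8: ✓ CMP  NZCV=1010
9: ✓ MOVHI  r4←0x7b
10: · ADDGT

FIX = (r0, 0x8e)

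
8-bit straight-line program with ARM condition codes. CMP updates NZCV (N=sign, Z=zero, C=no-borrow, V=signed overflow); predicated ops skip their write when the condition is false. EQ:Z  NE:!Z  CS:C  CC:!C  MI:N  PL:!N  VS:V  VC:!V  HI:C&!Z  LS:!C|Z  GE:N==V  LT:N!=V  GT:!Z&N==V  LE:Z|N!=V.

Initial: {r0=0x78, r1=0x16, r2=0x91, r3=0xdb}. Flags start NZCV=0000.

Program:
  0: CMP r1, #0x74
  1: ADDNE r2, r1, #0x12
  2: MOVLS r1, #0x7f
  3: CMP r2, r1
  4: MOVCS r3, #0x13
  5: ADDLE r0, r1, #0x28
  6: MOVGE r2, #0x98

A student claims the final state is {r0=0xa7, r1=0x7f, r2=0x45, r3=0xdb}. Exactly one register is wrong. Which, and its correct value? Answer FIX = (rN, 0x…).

FIX = (r2, 0x28)

[0] flags=1000 → (cmp)
[1] flags=1000 NE?T → r2=0x28
[2] flags=1000 LS?T → r1=0x7f
[3] flags=1000 → (cmp)
[4] flags=1000 CS?F → skip
[5] flags=1000 LE?T → r0=0xa7
[6] flags=1000 GE?F → skip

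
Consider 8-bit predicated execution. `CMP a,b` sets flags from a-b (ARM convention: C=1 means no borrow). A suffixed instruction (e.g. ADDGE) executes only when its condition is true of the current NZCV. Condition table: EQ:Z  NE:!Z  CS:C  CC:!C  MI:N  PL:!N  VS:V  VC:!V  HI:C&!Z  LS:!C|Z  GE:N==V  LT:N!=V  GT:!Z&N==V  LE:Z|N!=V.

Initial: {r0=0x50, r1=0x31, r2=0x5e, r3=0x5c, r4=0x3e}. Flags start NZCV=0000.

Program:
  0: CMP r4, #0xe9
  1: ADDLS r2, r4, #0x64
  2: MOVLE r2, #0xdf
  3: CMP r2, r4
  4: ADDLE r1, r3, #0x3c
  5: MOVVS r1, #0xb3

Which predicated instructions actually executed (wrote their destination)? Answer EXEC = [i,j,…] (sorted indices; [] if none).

0: ✓ CMP  NZCV=0000
1: ✓ ADDLS  r2←0xa2
2: · MOVLE
3: ✓ CMP  NZCV=0011
4: ✓ ADDLE  r1←0x98
5: ✓ MOVVS  r1←0xb3

EXEC = [1,4,5]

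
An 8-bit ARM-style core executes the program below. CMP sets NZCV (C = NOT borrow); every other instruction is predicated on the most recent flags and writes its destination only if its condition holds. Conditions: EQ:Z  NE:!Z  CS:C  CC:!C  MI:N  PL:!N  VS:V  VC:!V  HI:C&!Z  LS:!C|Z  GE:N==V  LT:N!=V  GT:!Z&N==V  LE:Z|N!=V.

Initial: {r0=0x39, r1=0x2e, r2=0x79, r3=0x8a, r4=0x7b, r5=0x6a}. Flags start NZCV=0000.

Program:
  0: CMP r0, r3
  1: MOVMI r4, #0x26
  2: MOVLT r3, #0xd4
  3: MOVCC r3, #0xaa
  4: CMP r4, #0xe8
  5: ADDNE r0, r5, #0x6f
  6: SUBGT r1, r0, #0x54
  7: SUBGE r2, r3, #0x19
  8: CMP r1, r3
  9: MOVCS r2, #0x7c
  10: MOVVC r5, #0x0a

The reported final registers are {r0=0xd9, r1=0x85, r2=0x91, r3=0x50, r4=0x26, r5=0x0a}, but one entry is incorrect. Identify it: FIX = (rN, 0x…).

FIX = (r3, 0xaa)

0: ✓ CMP  NZCV=1001
1: ✓ MOVMI  r4←0x26
2: · MOVLT
3: ✓ MOVCC  r3←0xaa
4: ✓ CMP  NZCV=0000
5: ✓ ADDNE  r0←0xd9
6: ✓ SUBGT  r1←0x85
7: ✓ SUBGE  r2←0x91
8: ✓ CMP  NZCV=1000
9: · MOVCS
10: ✓ MOVVC  r5←0x0a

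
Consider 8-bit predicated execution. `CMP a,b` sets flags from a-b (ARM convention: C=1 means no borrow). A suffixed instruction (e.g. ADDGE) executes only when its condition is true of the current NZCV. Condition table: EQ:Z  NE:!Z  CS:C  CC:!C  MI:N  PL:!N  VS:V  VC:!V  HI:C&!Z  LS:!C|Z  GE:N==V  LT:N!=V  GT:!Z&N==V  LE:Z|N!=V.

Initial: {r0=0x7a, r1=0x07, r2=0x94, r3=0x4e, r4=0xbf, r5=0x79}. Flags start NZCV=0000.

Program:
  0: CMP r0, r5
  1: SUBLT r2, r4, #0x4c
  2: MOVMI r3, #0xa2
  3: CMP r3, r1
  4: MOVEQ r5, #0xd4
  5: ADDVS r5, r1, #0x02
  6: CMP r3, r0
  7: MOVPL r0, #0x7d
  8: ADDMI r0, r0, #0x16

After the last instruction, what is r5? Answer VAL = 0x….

VAL = 0x79

[0] flags=0010 → (cmp)
[1] flags=0010 LT?F → skip
[2] flags=0010 MI?F → skip
[3] flags=0010 → (cmp)
[4] flags=0010 EQ?F → skip
[5] flags=0010 VS?F → skip
[6] flags=1000 → (cmp)
[7] flags=1000 PL?F → skip
[8] flags=1000 MI?T → r0=0x90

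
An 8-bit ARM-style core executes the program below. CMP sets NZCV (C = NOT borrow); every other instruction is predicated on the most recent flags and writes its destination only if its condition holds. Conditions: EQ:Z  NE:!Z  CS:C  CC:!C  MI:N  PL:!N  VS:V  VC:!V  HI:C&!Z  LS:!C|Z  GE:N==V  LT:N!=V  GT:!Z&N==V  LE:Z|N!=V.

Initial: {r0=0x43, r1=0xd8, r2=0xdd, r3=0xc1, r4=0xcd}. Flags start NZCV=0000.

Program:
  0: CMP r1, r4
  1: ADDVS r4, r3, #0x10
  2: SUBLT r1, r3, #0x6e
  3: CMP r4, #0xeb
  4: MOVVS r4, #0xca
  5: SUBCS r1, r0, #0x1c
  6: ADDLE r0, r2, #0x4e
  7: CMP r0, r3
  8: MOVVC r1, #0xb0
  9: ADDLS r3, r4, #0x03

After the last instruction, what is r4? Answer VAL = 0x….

VAL = 0xcd

[0] flags=0010 → (cmp)
[1] flags=0010 VS?F → skip
[2] flags=0010 LT?F → skip
[3] flags=1000 → (cmp)
[4] flags=1000 VS?F → skip
[5] flags=1000 CS?F → skip
[6] flags=1000 LE?T → r0=0x2b
[7] flags=0000 → (cmp)
[8] flags=0000 VC?T → r1=0xb0
[9] flags=0000 LS?T → r3=0xd0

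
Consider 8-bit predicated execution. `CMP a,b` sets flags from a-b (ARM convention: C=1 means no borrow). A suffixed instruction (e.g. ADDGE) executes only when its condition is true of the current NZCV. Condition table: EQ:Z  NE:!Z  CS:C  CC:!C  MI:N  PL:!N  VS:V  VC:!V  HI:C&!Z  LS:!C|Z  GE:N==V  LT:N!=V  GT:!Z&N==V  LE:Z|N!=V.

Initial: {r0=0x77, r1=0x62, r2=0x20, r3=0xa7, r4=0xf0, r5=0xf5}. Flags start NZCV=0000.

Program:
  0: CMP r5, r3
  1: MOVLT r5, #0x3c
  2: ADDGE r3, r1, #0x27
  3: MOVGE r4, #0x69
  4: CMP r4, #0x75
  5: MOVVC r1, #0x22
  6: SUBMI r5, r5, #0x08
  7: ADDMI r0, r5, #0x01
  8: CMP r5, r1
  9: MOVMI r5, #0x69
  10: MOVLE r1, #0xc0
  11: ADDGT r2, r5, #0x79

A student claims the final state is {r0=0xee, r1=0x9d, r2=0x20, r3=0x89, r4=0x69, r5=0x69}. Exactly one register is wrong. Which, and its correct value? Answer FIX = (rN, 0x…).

0: ✓ CMP  NZCV=0010
1: · MOVLT
2: ✓ ADDGE  r3←0x89
3: ✓ MOVGE  r4←0x69
4: ✓ CMP  NZCV=1000
5: ✓ MOVVC  r1←0x22
6: ✓ SUBMI  r5←0xed
7: ✓ ADDMI  r0←0xee
8: ✓ CMP  NZCV=1010
9: ✓ MOVMI  r5←0x69
10: ✓ MOVLE  r1←0xc0
11: · ADDGT

FIX = (r1, 0xc0)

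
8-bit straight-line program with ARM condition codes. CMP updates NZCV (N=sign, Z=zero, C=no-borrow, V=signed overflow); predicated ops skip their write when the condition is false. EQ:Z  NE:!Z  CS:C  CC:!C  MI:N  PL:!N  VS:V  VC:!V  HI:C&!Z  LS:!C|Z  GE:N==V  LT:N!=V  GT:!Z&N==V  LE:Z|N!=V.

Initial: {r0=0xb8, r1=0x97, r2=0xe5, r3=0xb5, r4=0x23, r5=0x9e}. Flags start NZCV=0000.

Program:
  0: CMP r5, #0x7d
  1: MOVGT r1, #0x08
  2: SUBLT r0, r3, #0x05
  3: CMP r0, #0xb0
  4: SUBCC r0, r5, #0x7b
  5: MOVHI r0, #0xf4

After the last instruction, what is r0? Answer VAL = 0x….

[0] flags=0011 → (cmp)
[1] flags=0011 GT?F → skip
[2] flags=0011 LT?T → r0=0xb0
[3] flags=0110 → (cmp)
[4] flags=0110 CC?F → skip
[5] flags=0110 HI?F → skip

VAL = 0xb0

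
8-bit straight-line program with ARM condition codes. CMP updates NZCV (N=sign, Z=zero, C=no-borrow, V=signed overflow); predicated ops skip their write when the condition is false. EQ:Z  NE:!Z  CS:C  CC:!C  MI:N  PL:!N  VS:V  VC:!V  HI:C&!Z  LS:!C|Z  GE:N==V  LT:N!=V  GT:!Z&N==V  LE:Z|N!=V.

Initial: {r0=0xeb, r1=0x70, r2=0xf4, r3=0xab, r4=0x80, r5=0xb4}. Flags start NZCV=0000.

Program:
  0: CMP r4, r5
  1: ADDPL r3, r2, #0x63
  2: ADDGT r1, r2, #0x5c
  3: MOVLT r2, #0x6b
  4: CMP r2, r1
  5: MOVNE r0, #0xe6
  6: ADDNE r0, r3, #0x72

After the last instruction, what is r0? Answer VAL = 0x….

VAL = 0x1d

[0] flags=1000 → (cmp)
[1] flags=1000 PL?F → skip
[2] flags=1000 GT?F → skip
[3] flags=1000 LT?T → r2=0x6b
[4] flags=1000 → (cmp)
[5] flags=1000 NE?T → r0=0xe6
[6] flags=1000 NE?T → r0=0x1d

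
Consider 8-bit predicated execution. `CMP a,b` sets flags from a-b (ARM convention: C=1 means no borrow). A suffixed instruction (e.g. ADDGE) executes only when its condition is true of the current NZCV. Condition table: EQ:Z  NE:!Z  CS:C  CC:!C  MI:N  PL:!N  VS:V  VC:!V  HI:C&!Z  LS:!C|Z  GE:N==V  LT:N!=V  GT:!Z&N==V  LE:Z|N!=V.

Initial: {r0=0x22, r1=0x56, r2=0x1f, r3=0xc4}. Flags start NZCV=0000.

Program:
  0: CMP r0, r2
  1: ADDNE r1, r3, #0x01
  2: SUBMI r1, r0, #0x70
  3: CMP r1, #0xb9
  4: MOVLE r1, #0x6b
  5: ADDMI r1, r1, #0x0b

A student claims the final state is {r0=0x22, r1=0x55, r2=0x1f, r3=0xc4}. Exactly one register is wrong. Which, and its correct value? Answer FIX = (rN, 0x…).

[0] flags=0010 → (cmp)
[1] flags=0010 NE?T → r1=0xc5
[2] flags=0010 MI?F → skip
[3] flags=0010 → (cmp)
[4] flags=0010 LE?F → skip
[5] flags=0010 MI?F → skip

FIX = (r1, 0xc5)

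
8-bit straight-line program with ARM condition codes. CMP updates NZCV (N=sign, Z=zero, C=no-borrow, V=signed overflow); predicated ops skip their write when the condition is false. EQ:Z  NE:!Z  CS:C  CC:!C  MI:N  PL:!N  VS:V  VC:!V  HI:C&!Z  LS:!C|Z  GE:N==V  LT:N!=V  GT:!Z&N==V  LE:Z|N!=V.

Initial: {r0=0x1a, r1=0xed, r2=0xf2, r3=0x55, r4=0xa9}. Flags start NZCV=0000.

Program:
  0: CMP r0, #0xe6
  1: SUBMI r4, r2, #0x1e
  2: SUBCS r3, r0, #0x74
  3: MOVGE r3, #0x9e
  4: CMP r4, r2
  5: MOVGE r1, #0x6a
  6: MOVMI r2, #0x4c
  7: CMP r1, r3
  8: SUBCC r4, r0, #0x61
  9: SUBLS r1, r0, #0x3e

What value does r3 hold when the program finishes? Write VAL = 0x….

VAL = 0x9e

0: ✓ CMP  NZCV=0000
1: · SUBMI
2: · SUBCS
3: ✓ MOVGE  r3←0x9e
4: ✓ CMP  NZCV=1000
5: · MOVGE
6: ✓ MOVMI  r2←0x4c
7: ✓ CMP  NZCV=0010
8: · SUBCC
9: · SUBLS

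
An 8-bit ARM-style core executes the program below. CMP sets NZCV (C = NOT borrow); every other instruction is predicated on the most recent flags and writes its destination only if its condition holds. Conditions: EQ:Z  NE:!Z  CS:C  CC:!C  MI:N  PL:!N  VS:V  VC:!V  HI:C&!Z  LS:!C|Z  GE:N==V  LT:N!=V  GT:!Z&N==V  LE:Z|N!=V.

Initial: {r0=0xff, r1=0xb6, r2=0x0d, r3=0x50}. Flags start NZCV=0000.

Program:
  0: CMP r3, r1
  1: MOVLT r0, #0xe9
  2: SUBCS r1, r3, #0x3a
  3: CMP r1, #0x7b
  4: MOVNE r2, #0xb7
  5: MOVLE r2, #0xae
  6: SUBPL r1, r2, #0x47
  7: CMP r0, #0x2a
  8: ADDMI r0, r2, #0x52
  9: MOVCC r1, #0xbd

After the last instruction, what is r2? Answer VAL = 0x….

[0] flags=1001 → (cmp)
[1] flags=1001 LT?F → skip
[2] flags=1001 CS?F → skip
[3] flags=0011 → (cmp)
[4] flags=0011 NE?T → r2=0xb7
[5] flags=0011 LE?T → r2=0xae
[6] flags=0011 PL?T → r1=0x67
[7] flags=1010 → (cmp)
[8] flags=1010 MI?T → r0=0x00
[9] flags=1010 CC?F → skip

VAL = 0xae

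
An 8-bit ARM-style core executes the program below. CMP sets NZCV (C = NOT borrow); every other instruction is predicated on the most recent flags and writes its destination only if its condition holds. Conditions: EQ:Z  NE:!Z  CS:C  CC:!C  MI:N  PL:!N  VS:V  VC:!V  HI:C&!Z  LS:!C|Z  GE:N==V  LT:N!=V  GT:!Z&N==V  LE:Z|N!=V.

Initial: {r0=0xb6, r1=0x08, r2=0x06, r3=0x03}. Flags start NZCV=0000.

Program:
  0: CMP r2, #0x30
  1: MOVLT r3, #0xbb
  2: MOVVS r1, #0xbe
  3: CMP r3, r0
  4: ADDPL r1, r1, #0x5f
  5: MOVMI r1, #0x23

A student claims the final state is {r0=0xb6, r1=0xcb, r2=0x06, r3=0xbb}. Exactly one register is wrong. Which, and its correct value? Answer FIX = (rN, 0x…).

FIX = (r1, 0x67)

[0] flags=1000 → (cmp)
[1] flags=1000 LT?T → r3=0xbb
[2] flags=1000 VS?F → skip
[3] flags=0010 → (cmp)
[4] flags=0010 PL?T → r1=0x67
[5] flags=0010 MI?F → skip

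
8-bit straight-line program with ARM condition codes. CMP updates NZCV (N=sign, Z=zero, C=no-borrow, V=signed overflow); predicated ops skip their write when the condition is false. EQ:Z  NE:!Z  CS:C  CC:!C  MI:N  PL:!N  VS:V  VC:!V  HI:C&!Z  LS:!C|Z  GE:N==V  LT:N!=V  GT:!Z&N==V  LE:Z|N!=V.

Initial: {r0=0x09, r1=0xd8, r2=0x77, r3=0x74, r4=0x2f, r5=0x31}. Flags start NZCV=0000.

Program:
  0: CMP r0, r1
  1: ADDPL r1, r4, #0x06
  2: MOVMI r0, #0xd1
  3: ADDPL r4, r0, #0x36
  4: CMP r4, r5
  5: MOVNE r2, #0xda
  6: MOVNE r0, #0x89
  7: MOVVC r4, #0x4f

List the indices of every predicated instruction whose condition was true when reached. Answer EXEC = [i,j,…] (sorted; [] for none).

[0] flags=0000 → (cmp)
[1] flags=0000 PL?T → r1=0x35
[2] flags=0000 MI?F → skip
[3] flags=0000 PL?T → r4=0x3f
[4] flags=0010 → (cmp)
[5] flags=0010 NE?T → r2=0xda
[6] flags=0010 NE?T → r0=0x89
[7] flags=0010 VC?T → r4=0x4f

EXEC = [1,3,5,6,7]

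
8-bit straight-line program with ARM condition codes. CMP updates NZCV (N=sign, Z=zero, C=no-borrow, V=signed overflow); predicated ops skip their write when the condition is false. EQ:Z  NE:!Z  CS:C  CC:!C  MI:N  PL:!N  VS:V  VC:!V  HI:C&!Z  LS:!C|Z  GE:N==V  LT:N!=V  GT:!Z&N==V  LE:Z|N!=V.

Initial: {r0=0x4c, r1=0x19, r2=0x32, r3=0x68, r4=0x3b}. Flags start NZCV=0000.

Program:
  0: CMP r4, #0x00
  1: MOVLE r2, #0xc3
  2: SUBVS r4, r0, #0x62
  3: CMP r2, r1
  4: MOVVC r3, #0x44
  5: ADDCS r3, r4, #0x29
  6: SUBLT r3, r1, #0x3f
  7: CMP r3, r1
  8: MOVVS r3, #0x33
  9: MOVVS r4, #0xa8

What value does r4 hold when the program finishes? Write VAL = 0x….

VAL = 0x3b

[0] flags=0010 → (cmp)
[1] flags=0010 LE?F → skip
[2] flags=0010 VS?F → skip
[3] flags=0010 → (cmp)
[4] flags=0010 VC?T → r3=0x44
[5] flags=0010 CS?T → r3=0x64
[6] flags=0010 LT?F → skip
[7] flags=0010 → (cmp)
[8] flags=0010 VS?F → skip
[9] flags=0010 VS?F → skip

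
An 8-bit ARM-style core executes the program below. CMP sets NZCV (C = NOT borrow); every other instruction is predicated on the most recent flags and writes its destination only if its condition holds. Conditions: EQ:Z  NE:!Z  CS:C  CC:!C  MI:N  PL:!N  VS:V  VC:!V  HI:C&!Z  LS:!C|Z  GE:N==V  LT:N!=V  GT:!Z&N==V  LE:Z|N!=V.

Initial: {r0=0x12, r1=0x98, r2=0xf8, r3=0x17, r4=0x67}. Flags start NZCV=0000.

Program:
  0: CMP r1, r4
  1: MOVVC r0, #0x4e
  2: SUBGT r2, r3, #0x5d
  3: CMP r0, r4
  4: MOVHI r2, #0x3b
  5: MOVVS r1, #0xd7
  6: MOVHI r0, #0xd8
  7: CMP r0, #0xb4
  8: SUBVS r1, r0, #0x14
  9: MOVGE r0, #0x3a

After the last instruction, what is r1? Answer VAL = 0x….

[0] flags=0011 → (cmp)
[1] flags=0011 VC?F → skip
[2] flags=0011 GT?F → skip
[3] flags=1000 → (cmp)
[4] flags=1000 HI?F → skip
[5] flags=1000 VS?F → skip
[6] flags=1000 HI?F → skip
[7] flags=0000 → (cmp)
[8] flags=0000 VS?F → skip
[9] flags=0000 GE?T → r0=0x3a

VAL = 0x98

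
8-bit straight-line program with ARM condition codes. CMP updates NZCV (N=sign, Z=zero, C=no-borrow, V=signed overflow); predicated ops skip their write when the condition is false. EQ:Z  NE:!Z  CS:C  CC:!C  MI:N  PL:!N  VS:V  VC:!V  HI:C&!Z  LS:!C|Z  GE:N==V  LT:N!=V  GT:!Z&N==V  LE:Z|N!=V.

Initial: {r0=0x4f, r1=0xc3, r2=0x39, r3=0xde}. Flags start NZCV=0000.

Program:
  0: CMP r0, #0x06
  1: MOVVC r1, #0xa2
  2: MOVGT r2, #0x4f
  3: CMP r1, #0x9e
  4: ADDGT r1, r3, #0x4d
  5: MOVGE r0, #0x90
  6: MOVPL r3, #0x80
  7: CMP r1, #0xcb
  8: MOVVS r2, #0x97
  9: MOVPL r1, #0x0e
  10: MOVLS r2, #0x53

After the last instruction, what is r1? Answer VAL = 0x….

VAL = 0x0e

[0] flags=0010 → (cmp)
[1] flags=0010 VC?T → r1=0xa2
[2] flags=0010 GT?T → r2=0x4f
[3] flags=0010 → (cmp)
[4] flags=0010 GT?T → r1=0x2b
[5] flags=0010 GE?T → r0=0x90
[6] flags=0010 PL?T → r3=0x80
[7] flags=0000 → (cmp)
[8] flags=0000 VS?F → skip
[9] flags=0000 PL?T → r1=0x0e
[10] flags=0000 LS?T → r2=0x53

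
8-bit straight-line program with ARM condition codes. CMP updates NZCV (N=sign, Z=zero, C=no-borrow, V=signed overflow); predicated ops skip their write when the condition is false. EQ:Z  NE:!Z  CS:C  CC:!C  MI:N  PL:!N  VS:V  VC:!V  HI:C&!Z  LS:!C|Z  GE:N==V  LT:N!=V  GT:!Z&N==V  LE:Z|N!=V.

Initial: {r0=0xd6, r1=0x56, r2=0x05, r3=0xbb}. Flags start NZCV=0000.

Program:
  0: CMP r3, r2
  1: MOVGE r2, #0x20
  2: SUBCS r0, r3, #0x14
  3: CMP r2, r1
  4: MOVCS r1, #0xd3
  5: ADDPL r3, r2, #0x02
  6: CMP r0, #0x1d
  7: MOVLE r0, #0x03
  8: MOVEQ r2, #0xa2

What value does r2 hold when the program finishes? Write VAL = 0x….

VAL = 0x05

[0] flags=1010 → (cmp)
[1] flags=1010 GE?F → skip
[2] flags=1010 CS?T → r0=0xa7
[3] flags=1000 → (cmp)
[4] flags=1000 CS?F → skip
[5] flags=1000 PL?F → skip
[6] flags=1010 → (cmp)
[7] flags=1010 LE?T → r0=0x03
[8] flags=1010 EQ?F → skip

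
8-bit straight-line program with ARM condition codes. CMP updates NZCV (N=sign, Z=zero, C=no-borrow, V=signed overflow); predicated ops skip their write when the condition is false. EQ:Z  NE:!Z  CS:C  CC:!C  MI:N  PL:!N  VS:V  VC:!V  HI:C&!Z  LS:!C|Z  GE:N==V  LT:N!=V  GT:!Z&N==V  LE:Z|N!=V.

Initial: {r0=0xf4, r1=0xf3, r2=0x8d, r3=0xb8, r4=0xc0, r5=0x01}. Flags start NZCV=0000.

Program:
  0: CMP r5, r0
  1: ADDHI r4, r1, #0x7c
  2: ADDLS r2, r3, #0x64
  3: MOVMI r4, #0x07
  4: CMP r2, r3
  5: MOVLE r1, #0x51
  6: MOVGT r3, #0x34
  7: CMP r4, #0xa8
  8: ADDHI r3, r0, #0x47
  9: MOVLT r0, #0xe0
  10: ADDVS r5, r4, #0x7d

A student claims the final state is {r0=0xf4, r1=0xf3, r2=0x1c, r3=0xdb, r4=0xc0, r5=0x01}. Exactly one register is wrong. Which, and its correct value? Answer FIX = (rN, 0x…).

[0] flags=0000 → (cmp)
[1] flags=0000 HI?F → skip
[2] flags=0000 LS?T → r2=0x1c
[3] flags=0000 MI?F → skip
[4] flags=0000 → (cmp)
[5] flags=0000 LE?F → skip
[6] flags=0000 GT?T → r3=0x34
[7] flags=0010 → (cmp)
[8] flags=0010 HI?T → r3=0x3b
[9] flags=0010 LT?F → skip
[10] flags=0010 VS?F → skip

FIX = (r3, 0x3b)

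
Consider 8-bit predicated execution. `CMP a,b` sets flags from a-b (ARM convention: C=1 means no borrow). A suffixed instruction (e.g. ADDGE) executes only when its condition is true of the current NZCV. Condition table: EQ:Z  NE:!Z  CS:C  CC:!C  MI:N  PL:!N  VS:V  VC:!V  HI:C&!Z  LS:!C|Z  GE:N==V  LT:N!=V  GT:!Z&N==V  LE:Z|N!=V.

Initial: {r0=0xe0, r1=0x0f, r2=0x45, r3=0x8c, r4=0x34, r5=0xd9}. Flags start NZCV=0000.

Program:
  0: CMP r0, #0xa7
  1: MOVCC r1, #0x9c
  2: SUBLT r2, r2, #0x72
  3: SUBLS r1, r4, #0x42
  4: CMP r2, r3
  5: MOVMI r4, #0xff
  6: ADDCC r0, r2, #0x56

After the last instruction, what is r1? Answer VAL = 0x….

VAL = 0x0f

[0] flags=0010 → (cmp)
[1] flags=0010 CC?F → skip
[2] flags=0010 LT?F → skip
[3] flags=0010 LS?F → skip
[4] flags=1001 → (cmp)
[5] flags=1001 MI?T → r4=0xff
[6] flags=1001 CC?T → r0=0x9b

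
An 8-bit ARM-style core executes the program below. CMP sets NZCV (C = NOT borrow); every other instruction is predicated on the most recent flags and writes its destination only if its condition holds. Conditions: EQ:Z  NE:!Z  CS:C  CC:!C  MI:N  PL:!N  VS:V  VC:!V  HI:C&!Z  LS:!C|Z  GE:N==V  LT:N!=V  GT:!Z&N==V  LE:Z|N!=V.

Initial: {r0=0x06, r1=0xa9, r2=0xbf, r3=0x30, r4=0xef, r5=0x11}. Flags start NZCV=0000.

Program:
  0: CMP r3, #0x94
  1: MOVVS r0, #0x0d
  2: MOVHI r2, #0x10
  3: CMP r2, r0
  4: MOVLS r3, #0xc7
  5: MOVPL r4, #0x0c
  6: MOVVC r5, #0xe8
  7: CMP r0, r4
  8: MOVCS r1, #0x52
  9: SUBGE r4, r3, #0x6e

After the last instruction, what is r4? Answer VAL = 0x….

[0] flags=1001 → (cmp)
[1] flags=1001 VS?T → r0=0x0d
[2] flags=1001 HI?F → skip
[3] flags=1010 → (cmp)
[4] flags=1010 LS?F → skip
[5] flags=1010 PL?F → skip
[6] flags=1010 VC?T → r5=0xe8
[7] flags=0000 → (cmp)
[8] flags=0000 CS?F → skip
[9] flags=0000 GE?T → r4=0xc2

VAL = 0xc2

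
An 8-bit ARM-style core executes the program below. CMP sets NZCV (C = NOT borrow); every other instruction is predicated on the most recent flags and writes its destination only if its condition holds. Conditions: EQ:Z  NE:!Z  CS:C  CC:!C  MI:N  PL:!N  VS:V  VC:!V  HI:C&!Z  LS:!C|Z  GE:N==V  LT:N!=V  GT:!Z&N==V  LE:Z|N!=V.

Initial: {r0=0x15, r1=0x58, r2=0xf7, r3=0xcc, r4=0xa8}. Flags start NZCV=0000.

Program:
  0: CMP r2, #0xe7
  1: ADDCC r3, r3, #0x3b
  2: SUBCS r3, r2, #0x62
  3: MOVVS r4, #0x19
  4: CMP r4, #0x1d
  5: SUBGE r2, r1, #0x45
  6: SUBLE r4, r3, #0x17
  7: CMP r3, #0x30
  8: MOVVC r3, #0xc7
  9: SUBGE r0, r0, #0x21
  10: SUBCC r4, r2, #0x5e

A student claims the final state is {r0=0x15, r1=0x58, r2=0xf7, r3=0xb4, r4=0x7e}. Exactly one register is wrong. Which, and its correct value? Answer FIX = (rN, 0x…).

[0] flags=0010 → (cmp)
[1] flags=0010 CC?F → skip
[2] flags=0010 CS?T → r3=0x95
[3] flags=0010 VS?F → skip
[4] flags=1010 → (cmp)
[5] flags=1010 GE?F → skip
[6] flags=1010 LE?T → r4=0x7e
[7] flags=0011 → (cmp)
[8] flags=0011 VC?F → skip
[9] flags=0011 GE?F → skip
[10] flags=0011 CC?F → skip

FIX = (r3, 0x95)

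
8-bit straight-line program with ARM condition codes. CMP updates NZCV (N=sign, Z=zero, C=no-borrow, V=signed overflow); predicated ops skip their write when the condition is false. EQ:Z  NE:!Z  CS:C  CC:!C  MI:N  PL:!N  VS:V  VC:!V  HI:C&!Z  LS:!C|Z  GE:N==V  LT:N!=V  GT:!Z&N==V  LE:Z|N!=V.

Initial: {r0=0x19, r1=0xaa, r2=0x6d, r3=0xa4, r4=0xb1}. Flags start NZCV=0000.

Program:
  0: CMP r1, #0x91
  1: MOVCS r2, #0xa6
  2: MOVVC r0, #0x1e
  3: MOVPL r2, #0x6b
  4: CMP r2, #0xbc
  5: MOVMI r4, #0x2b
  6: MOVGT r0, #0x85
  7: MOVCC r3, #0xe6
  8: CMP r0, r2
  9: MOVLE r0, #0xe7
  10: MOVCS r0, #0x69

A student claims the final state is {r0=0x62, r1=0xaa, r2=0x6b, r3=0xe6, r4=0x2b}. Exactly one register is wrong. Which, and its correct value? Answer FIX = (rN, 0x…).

FIX = (r0, 0x69)

[0] flags=0010 → (cmp)
[1] flags=0010 CS?T → r2=0xa6
[2] flags=0010 VC?T → r0=0x1e
[3] flags=0010 PL?T → r2=0x6b
[4] flags=1001 → (cmp)
[5] flags=1001 MI?T → r4=0x2b
[6] flags=1001 GT?T → r0=0x85
[7] flags=1001 CC?T → r3=0xe6
[8] flags=0011 → (cmp)
[9] flags=0011 LE?T → r0=0xe7
[10] flags=0011 CS?T → r0=0x69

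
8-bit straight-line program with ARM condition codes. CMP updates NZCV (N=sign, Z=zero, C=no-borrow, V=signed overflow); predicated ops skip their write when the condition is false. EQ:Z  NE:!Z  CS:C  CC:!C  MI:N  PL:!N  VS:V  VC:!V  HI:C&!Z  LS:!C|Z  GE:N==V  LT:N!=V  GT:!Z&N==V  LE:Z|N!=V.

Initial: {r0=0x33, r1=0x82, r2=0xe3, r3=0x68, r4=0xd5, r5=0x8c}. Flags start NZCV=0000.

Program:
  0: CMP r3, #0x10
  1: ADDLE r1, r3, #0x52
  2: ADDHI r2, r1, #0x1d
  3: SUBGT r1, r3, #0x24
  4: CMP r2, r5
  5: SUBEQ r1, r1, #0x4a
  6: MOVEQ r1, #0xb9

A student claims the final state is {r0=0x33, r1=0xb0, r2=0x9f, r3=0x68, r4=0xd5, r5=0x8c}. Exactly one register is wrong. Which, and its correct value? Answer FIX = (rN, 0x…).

[0] flags=0010 → (cmp)
[1] flags=0010 LE?F → skip
[2] flags=0010 HI?T → r2=0x9f
[3] flags=0010 GT?T → r1=0x44
[4] flags=0010 → (cmp)
[5] flags=0010 EQ?F → skip
[6] flags=0010 EQ?F → skip

FIX = (r1, 0x44)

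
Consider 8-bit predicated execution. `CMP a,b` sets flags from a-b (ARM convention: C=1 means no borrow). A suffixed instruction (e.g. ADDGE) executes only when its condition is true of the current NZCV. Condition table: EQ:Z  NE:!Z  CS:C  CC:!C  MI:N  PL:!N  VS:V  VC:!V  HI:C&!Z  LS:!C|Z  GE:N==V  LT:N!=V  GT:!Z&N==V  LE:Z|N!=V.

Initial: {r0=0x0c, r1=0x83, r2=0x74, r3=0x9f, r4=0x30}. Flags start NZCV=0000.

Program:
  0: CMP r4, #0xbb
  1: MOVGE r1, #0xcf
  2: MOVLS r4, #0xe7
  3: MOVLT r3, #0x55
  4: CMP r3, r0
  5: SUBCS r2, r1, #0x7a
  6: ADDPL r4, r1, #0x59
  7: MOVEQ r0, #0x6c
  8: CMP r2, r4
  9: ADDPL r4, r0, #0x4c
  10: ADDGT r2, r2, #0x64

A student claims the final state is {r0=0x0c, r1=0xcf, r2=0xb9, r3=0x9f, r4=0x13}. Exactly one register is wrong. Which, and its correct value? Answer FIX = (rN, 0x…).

0: ✓ CMP  NZCV=0000
1: ✓ MOVGE  r1←0xcf
2: ✓ MOVLS  r4←0xe7
3: · MOVLT
4: ✓ CMP  NZCV=1010
5: ✓ SUBCS  r2←0x55
6: · ADDPL
7: · MOVEQ
8: ✓ CMP  NZCV=0000
9: ✓ ADDPL  r4←0x58
10: ✓ ADDGT  r2←0xb9

FIX = (r4, 0x58)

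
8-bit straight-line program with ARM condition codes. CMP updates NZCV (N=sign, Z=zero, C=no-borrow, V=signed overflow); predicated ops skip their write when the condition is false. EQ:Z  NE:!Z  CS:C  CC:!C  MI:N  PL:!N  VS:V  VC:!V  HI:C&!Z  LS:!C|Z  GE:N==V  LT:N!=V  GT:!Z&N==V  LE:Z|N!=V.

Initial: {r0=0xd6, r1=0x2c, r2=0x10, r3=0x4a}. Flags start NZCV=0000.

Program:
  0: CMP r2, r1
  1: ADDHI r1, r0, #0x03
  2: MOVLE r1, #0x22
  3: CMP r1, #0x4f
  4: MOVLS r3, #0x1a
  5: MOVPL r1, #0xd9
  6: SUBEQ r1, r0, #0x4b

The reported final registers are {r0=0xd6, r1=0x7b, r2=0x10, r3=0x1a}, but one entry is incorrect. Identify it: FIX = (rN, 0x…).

FIX = (r1, 0x22)

[0] flags=1000 → (cmp)
[1] flags=1000 HI?F → skip
[2] flags=1000 LE?T → r1=0x22
[3] flags=1000 → (cmp)
[4] flags=1000 LS?T → r3=0x1a
[5] flags=1000 PL?F → skip
[6] flags=1000 EQ?F → skip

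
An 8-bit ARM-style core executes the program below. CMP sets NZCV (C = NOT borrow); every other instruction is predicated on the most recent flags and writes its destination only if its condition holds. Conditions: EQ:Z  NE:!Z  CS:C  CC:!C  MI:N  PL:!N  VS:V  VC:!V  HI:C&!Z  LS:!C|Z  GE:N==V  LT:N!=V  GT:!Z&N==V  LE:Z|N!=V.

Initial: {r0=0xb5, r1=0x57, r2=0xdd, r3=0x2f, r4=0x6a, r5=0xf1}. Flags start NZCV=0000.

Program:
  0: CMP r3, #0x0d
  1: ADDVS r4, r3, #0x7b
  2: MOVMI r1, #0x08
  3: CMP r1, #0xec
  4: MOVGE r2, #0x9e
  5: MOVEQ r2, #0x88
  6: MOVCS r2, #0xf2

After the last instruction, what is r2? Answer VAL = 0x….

VAL = 0x9e

[0] flags=0010 → (cmp)
[1] flags=0010 VS?F → skip
[2] flags=0010 MI?F → skip
[3] flags=0000 → (cmp)
[4] flags=0000 GE?T → r2=0x9e
[5] flags=0000 EQ?F → skip
[6] flags=0000 CS?F → skip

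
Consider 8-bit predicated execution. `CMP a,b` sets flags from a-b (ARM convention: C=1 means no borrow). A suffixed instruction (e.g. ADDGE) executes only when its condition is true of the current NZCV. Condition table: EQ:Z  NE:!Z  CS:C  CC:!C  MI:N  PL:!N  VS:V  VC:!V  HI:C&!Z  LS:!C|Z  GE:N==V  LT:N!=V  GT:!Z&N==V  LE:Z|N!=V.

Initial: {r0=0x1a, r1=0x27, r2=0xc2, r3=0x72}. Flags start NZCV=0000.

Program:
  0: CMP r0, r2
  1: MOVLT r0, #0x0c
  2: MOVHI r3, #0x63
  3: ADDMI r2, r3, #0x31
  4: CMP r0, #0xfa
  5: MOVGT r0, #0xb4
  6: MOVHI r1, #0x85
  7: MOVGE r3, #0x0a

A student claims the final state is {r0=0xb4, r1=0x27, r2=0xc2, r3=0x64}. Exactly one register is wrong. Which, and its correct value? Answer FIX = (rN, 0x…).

FIX = (r3, 0x0a)

0: ✓ CMP  NZCV=0000
1: · MOVLT
2: · MOVHI
3: · ADDMI
4: ✓ CMP  NZCV=0000
5: ✓ MOVGT  r0←0xb4
6: · MOVHI
7: ✓ MOVGE  r3←0x0a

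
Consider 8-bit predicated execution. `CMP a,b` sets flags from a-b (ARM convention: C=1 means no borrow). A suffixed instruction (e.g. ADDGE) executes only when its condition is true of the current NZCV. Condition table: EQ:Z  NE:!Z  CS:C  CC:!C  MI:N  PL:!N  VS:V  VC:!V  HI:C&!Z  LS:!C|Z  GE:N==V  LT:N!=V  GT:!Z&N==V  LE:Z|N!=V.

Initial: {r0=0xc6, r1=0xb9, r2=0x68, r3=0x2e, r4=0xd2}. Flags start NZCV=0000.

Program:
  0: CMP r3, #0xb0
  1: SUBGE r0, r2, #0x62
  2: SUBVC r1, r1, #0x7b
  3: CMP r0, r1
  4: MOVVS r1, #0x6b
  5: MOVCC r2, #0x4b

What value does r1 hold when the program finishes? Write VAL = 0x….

[0] flags=0000 → (cmp)
[1] flags=0000 GE?T → r0=0x06
[2] flags=0000 VC?T → r1=0x3e
[3] flags=1000 → (cmp)
[4] flags=1000 VS?F → skip
[5] flags=1000 CC?T → r2=0x4b

VAL = 0x3e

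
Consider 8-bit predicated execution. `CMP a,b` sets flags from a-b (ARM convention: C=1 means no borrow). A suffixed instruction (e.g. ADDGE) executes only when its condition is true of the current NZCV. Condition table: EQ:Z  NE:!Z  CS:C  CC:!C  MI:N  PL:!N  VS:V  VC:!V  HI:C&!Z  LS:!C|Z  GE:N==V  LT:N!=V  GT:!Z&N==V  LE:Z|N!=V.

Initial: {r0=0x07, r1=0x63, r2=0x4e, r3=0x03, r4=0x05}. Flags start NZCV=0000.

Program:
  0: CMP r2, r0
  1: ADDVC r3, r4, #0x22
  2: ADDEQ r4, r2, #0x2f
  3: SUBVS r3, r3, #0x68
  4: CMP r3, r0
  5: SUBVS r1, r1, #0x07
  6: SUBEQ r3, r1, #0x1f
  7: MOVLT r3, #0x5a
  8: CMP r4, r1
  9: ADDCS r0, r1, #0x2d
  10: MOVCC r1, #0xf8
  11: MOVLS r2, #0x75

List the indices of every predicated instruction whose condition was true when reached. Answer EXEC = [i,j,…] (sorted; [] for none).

EXEC = [1,10,11]

0: ✓ CMP  NZCV=0010
1: ✓ ADDVC  r3←0x27
2: · ADDEQ
3: · SUBVS
4: ✓ CMP  NZCV=0010
5: · SUBVS
6: · SUBEQ
7: · MOVLT
8: ✓ CMP  NZCV=1000
9: · ADDCS
10: ✓ MOVCC  r1←0xf8
11: ✓ MOVLS  r2←0x75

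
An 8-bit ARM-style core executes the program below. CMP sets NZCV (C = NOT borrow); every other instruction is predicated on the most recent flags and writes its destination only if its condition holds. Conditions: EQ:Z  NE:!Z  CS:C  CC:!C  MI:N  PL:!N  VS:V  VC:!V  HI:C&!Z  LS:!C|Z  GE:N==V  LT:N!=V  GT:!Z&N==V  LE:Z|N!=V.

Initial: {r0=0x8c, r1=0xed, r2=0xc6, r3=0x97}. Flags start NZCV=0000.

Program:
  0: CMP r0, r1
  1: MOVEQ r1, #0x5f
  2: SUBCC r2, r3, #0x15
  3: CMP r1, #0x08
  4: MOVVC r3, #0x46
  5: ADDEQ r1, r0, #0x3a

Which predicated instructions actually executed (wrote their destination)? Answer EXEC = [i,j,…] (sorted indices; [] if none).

[0] flags=1000 → (cmp)
[1] flags=1000 EQ?F → skip
[2] flags=1000 CC?T → r2=0x82
[3] flags=1010 → (cmp)
[4] flags=1010 VC?T → r3=0x46
[5] flags=1010 EQ?F → skip

EXEC = [2,4]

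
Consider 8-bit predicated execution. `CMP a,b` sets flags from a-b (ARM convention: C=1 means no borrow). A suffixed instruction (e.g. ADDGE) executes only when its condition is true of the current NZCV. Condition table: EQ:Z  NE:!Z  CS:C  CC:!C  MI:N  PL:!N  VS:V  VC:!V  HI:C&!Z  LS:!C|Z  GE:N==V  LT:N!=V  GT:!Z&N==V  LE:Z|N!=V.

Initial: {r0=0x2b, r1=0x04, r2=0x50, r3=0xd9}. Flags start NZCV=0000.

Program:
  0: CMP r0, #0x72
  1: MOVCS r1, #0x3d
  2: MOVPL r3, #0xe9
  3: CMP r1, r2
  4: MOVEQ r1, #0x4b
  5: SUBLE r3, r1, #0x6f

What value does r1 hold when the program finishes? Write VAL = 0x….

[0] flags=1000 → (cmp)
[1] flags=1000 CS?F → skip
[2] flags=1000 PL?F → skip
[3] flags=1000 → (cmp)
[4] flags=1000 EQ?F → skip
[5] flags=1000 LE?T → r3=0x95

VAL = 0x04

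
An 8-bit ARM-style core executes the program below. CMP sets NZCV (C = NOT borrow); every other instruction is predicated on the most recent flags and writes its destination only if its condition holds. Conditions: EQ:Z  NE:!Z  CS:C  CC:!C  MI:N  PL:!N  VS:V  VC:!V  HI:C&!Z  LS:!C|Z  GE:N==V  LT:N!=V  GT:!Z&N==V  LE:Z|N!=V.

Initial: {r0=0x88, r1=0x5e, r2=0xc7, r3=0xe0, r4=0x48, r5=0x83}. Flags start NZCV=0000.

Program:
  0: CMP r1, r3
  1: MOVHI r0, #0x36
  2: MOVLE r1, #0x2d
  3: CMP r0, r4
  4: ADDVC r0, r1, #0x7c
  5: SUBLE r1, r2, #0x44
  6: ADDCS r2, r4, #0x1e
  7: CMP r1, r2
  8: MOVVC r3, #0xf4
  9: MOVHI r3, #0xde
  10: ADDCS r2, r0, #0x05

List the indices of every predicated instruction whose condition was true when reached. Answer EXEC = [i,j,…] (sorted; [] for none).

0: ✓ CMP  NZCV=0000
1: · MOVHI
2: · MOVLE
3: ✓ CMP  NZCV=0011
4: · ADDVC
5: ✓ SUBLE  r1←0x83
6: ✓ ADDCS  r2←0x66
7: ✓ CMP  NZCV=0011
8: · MOVVC
9: ✓ MOVHI  r3←0xde
10: ✓ ADDCS  r2←0x8d

EXEC = [5,6,9,10]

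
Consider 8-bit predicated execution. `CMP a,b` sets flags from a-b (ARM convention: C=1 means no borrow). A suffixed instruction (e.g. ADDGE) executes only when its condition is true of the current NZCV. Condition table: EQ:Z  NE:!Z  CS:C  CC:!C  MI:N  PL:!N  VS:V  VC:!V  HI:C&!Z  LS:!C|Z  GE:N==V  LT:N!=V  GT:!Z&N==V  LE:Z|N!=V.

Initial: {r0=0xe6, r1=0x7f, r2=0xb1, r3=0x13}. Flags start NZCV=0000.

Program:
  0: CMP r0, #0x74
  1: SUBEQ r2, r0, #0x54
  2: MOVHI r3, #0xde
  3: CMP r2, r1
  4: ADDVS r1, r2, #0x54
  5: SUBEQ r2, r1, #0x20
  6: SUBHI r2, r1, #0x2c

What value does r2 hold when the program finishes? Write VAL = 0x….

0: ✓ CMP  NZCV=0011
1: · SUBEQ
2: ✓ MOVHI  r3←0xde
3: ✓ CMP  NZCV=0011
4: ✓ ADDVS  r1←0x05
5: · SUBEQ
6: ✓ SUBHI  r2←0xd9

VAL = 0xd9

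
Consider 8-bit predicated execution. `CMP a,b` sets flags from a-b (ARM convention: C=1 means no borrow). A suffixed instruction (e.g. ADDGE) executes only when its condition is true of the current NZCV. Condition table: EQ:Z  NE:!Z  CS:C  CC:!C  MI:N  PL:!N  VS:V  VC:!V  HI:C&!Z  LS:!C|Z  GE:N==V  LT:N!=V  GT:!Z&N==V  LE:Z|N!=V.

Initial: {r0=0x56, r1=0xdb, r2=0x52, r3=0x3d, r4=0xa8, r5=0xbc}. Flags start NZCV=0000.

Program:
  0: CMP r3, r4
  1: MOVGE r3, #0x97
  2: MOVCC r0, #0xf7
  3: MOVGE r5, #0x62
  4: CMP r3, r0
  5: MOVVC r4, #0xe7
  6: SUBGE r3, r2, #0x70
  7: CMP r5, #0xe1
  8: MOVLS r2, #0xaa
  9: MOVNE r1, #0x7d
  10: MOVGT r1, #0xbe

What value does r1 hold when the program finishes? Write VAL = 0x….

VAL = 0xbe

[0] flags=1001 → (cmp)
[1] flags=1001 GE?T → r3=0x97
[2] flags=1001 CC?T → r0=0xf7
[3] flags=1001 GE?T → r5=0x62
[4] flags=1000 → (cmp)
[5] flags=1000 VC?T → r4=0xe7
[6] flags=1000 GE?F → skip
[7] flags=1001 → (cmp)
[8] flags=1001 LS?T → r2=0xaa
[9] flags=1001 NE?T → r1=0x7d
[10] flags=1001 GT?T → r1=0xbe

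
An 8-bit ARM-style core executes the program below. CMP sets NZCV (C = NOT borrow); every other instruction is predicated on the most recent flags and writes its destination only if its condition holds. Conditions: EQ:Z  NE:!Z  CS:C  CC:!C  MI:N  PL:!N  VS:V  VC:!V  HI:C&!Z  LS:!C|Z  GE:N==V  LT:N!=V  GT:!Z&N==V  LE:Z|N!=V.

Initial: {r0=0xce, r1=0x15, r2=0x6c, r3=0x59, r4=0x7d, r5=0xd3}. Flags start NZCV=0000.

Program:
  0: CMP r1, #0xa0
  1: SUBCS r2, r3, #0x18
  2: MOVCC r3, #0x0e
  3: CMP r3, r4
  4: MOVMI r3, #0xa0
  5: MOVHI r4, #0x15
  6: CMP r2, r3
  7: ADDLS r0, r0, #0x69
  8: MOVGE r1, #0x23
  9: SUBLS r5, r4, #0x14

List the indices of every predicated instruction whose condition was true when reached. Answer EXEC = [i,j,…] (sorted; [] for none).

EXEC = [2,4,7,8,9]

[0] flags=0000 → (cmp)
[1] flags=0000 CS?F → skip
[2] flags=0000 CC?T → r3=0x0e
[3] flags=1000 → (cmp)
[4] flags=1000 MI?T → r3=0xa0
[5] flags=1000 HI?F → skip
[6] flags=1001 → (cmp)
[7] flags=1001 LS?T → r0=0x37
[8] flags=1001 GE?T → r1=0x23
[9] flags=1001 LS?T → r5=0x69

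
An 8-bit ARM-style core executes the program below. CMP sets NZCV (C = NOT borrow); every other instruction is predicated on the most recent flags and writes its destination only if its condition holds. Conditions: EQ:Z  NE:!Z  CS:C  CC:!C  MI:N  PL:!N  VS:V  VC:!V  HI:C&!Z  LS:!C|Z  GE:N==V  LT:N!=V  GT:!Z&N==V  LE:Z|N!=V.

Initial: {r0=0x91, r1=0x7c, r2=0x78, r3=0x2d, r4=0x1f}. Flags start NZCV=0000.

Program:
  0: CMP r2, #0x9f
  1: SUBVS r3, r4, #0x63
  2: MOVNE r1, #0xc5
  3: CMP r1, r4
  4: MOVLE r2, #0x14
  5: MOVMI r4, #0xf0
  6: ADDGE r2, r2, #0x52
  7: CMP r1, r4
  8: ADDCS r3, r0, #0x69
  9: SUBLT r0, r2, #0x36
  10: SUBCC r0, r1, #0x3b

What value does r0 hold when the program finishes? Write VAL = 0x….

0: ✓ CMP  NZCV=1001
1: ✓ SUBVS  r3←0xbc
2: ✓ MOVNE  r1←0xc5
3: ✓ CMP  NZCV=1010
4: ✓ MOVLE  r2←0x14
5: ✓ MOVMI  r4←0xf0
6: · ADDGE
7: ✓ CMP  NZCV=1000
8: · ADDCS
9: ✓ SUBLT  r0←0xde
10: ✓ SUBCC  r0←0x8a

VAL = 0x8a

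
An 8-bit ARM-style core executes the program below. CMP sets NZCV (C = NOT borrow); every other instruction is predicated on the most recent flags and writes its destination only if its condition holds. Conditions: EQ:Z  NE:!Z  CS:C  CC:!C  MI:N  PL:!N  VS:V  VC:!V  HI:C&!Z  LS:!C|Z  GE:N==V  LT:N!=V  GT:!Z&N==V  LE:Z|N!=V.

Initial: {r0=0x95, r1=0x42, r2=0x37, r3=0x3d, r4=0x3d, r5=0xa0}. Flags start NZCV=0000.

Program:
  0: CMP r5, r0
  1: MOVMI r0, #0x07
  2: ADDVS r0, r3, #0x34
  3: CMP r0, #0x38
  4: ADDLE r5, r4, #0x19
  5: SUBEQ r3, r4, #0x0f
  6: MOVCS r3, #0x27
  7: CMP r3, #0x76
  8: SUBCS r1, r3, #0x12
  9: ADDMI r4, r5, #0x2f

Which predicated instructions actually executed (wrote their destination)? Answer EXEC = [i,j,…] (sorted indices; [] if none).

EXEC = [4,6,9]

[0] flags=0010 → (cmp)
[1] flags=0010 MI?F → skip
[2] flags=0010 VS?F → skip
[3] flags=0011 → (cmp)
[4] flags=0011 LE?T → r5=0x56
[5] flags=0011 EQ?F → skip
[6] flags=0011 CS?T → r3=0x27
[7] flags=1000 → (cmp)
[8] flags=1000 CS?F → skip
[9] flags=1000 MI?T → r4=0x85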